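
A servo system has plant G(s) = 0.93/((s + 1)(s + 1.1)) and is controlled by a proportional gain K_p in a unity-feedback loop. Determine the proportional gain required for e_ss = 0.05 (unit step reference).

Steady-state error for a unit step on this type-0 loop is 1/(1 + K_p·G(0)).
G(0) = 0.8455. Require 1/(1 + K_p·0.8455) = 0.05, so 1 + 0.8455·K_p = 20.
K_p = (20 − 1)/0.8455 = 22.5.

K_p = 22.5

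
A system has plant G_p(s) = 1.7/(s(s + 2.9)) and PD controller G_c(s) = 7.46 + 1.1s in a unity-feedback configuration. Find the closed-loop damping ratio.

Forward path: (7.46 + 1.1s)·1.7/(s(s+2.9)). The closed-loop characteristic equation is s² + (2.9 + 1.7·1.1)s + 1.7·7.46 = 0.
That is s² + 4.77s + 12.68 = 0, so ω_n = 3.561 rad/s and ζ = 4.77/(2·3.561) = 0.6697.

ζ = 0.67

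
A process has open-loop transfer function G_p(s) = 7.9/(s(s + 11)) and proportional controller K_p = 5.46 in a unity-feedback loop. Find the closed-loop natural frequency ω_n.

ω_n = 6.57 rad/s

The closed-loop denominator is s(s+11) + 5.46·7.9 = s² + 11s + 43.13.
So ω_n² = 43.13 ⇒ ω_n = 6.568 rad/s, and ζ = 11/(2ω_n) = 0.837.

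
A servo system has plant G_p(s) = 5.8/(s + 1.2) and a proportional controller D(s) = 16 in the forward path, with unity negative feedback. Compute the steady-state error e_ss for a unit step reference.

The loop is type 0. Static position error constant K_pos = D(0)·G_p(0) = 16·4.833 = 77.33.
Steady-state error to a unit step: e_ss = 1/(1+K_pos) = 1/78.33 = 0.0128.

0.0128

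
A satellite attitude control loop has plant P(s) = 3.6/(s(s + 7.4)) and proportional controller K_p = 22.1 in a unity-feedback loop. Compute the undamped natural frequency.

ω_n = 8.92 rad/s

With unity feedback the closed-loop characteristic equation is s² + 7.4s + 22.1·3.6 = s² + 7.4s + 79.56 = 0.
So ω_n² = 79.56 ⇒ ω_n = 8.92 rad/s, and ζ = 7.4/(2ω_n) = 0.415.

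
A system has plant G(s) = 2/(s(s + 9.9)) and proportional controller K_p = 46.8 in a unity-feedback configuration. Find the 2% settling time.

From 1 + K_pG(s) = 0: s² + 9.9s + 93.6 = 0 ⇒ ω_n = 9.675, ζ = 0.5116.
2% settling time T_s ≈ 4/(ζω_n) = 4/4.95 = 0.808 s.

T_s ≈ 0.808 s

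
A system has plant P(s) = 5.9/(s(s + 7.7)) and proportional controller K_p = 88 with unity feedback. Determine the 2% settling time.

T_s ≈ 1.04 s

The closed-loop denominator s² + 7.7s + 519.2 gives ω_n = √519.2 = 22.79 and ζ = 7.7/(2ω_n) = 0.169.
2% settling time T_s ≈ 4/(ζω_n) = 4/3.85 = 1.04 s.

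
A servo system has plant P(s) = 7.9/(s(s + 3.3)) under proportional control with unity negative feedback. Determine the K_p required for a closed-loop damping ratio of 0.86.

Closed-loop characteristic equation: s² + 3.3s + K_p·7.9 = 0.
So ω_n = √(7.9K_p) and 2ζω_n = 3.3, giving ζ = 3.3/(2√(7.9K_p)).
Setting ζ = 0.86: √(7.9K_p) = 3.3/(2·0.86) = 1.919, so K_p = 3.681/7.9 = 0.466.

K_p = 0.466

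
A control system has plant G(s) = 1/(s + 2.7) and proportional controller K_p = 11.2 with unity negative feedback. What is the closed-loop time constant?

τ = 0.0719 s

Closed-loop transfer function: T(s) = K_p·G(s)/(1 + K_p·G(s)) = 11.2/(s + 2.7 + 11.2) = 11.2/(s + 13.9).
Time constant τ = 1/13.9 = 0.0719 s.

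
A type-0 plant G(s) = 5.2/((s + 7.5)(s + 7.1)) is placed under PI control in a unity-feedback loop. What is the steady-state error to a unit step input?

The PI controller's integrator makes the forward path type 1, so e_ss to a step is zero.

0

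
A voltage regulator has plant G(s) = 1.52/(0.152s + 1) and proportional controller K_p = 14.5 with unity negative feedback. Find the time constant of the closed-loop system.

τ = 0.0066 s

Closed loop: T(s) = K_p·G/(1+K_p·G) = 22.04/(0.152s + 1 + 22.04), with pole at s = −(1 + 22.04)/0.152 = −151.6.
Closed-loop time constant τ = 1/151.6 = 0.0066 s.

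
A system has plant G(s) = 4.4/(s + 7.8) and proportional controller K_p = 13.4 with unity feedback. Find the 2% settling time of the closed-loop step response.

T_s ≈ 0.0599 s

Closed-loop transfer function: T(s) = K_p·G(s)/(1 + K_p·G(s)) = 58.96/(s + 7.8 + 58.96) = 58.96/(s + 66.76).
Time constant τ = 1/66.76 = 0.01498 s, so the 2% settling time is about 4τ = 0.0599 s.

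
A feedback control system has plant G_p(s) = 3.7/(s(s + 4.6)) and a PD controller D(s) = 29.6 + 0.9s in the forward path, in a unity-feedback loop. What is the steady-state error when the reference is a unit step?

0

The open loop D(s)G_p(s) has a pole at the origin (type 1), so the static position error constant is infinite and e_ss = 1/(1+∞) = 0.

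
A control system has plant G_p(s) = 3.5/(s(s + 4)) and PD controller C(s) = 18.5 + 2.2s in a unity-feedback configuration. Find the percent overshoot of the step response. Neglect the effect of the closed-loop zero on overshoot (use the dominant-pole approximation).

3.59%

Forward path: (18.5 + 2.2s)·3.5/(s(s+4)). The closed-loop characteristic equation is s² + (4 + 3.5·2.2)s + 3.5·18.5 = 0.
That is s² + 11.7s + 64.75 = 0, so ω_n = 8.047 rad/s and ζ = 11.7/(2·8.047) = 0.727.
%OS = 100·exp(−πζ/√(1−ζ²)) = 3.59%.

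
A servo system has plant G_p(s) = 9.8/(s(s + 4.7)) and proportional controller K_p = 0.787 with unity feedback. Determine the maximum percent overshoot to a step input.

0.681%

Closed-loop characteristic equation: s² + 4.7s + 7.713 = 0, so ω_n = 2.777 rad/s and ζ = 4.7/(2·2.777) = 0.8462.
%OS = 100·exp(−πζ/√(1−ζ²)) = 100·exp(−π·0.8462/√0.284) = 0.681%.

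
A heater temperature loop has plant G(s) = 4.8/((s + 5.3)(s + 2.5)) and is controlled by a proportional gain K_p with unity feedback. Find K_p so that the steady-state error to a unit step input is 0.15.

For a type-0 loop with proportional control, e_ss = 1/(1 + K_p·G(0)).
G(0) = 0.3623. Require 1/(1 + K_p·0.3623) = 0.15, so 1 + 0.3623·K_p = 6.667.
K_p = (6.667 − 1)/0.3623 = 15.6.

K_p = 15.6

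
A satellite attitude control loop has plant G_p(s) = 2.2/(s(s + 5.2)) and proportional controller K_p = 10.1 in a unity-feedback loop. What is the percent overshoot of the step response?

The closed-loop denominator s² + 5.2s + 22.22 gives ω_n = √22.22 = 4.714 and ζ = 5.2/(2ω_n) = 0.5516.
%OS = 100·exp(−πζ/√(1−ζ²)) = 100·exp(−π·0.5516/√0.6958) = 12.5%.

12.5%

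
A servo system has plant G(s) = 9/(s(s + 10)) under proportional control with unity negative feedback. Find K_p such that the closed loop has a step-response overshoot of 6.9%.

K_p = 6.61

From %OS = 100·exp(−πζ/√(1−ζ²)) = 6.9%, ζ = −ln(0.069)/√(π²+ln²(0.069)) = 0.6481.
Characteristic equation s² + 10s + 9K_p = 0 gives ζ = 10/(2√(9K_p)).
Setting ζ = 0.6481: √(9K_p) = 10/(2·0.6481) = 7.715, so K_p = 59.52/9 = 6.61.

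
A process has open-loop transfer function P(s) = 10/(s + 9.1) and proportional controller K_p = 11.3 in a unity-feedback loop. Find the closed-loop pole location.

Closed-loop transfer function: T(s) = K_p·P(s)/(1 + K_p·P(s)) = 113/(s + 9.1 + 113) = 113/(s + 122.1).
The closed-loop pole is at s = −122.1.

s = -122.1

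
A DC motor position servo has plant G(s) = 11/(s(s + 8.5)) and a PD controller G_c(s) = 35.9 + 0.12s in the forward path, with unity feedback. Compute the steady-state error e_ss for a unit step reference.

The open loop G_c(s)G(s) has a pole at the origin (type 1), so the static position error constant is infinite and e_ss = 1/(1+∞) = 0.

0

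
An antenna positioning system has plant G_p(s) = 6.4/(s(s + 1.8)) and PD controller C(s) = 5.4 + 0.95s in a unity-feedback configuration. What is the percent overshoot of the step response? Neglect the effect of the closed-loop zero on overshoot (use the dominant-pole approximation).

Forward path: (5.4 + 0.95s)·6.4/(s(s+1.8)). The closed-loop characteristic equation is s² + (1.8 + 6.4·0.95)s + 6.4·5.4 = 0.
That is s² + 7.88s + 34.56 = 0, so ω_n = 5.879 rad/s and ζ = 7.88/(2·5.879) = 0.6702.
%OS = 100·exp(−πζ/√(1−ζ²)) = 5.86%.

5.86%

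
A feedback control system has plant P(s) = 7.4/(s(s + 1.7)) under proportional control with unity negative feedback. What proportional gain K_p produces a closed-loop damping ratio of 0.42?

K_p = 0.553

Closed-loop characteristic equation: s² + 1.7s + K_p·7.4 = 0.
So ω_n = √(7.4K_p) and 2ζω_n = 1.7, giving ζ = 1.7/(2√(7.4K_p)).
Setting ζ = 0.42: √(7.4K_p) = 1.7/(2·0.42) = 2.024, so K_p = 4.096/7.4 = 0.553.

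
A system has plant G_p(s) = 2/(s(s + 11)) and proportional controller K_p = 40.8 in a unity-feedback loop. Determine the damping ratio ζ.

ζ = 0.609

With unity feedback the closed-loop characteristic equation is s² + 11s + 40.8·2 = s² + 11s + 81.6 = 0.
Matching s² + 2ζω_n s + ω_n²: ω_n = √81.6 = 9.033 rad/s and 2ζω_n = 11, so ζ = 11/(2·9.033) = 0.609.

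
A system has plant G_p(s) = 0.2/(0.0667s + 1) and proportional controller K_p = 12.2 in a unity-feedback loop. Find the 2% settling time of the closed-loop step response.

Closed loop: T(s) = K_p·G_p/(1+K_p·G_p) = 2.44/(0.0667s + 1 + 2.44), with pole at s = −(1 + 2.44)/0.0667 = −51.57.
τ = 1/51.57 = 0.01939 s, so 2% settling time ≈ 4τ = 0.0776 s.

T_s ≈ 0.0776 s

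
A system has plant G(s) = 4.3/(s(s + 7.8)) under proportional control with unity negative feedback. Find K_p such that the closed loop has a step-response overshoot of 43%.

K_p = 52.5

From %OS = 100·exp(−πζ/√(1−ζ²)) = 43%, ζ = −ln(0.43)/√(π²+ln²(0.43)) = 0.2594.
Characteristic equation s² + 7.8s + 4.3K_p = 0 gives ζ = 7.8/(2√(4.3K_p)).
Setting ζ = 0.2594: √(4.3K_p) = 7.8/(2·0.2594) = 15.03, so K_p = 226/4.3 = 52.5.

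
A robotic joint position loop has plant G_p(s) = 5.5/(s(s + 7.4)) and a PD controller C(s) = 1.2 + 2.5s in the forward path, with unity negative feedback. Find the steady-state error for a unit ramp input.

1.12

The loop has one pole at the origin (type 1). Velocity error constant K_v = lim_{s→0} s·C(s)G_p(s) = 1.2·5.5/7.4 = 0.8919.
Steady-state error to a unit ramp: e_ss = 1/K_v = 1.12.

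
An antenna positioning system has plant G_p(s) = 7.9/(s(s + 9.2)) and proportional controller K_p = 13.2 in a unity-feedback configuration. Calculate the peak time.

Closed-loop characteristic equation: s² + 9.2s + 104.3 = 0, so ω_n = 10.21 rad/s and ζ = 9.2/(2·10.21) = 0.4505.
Damped frequency ω_d = ω_n√(1−ζ²) = 9.117 rad/s, so peak time T_p = π/ω_d = 0.345 s.

T_p = 0.345 s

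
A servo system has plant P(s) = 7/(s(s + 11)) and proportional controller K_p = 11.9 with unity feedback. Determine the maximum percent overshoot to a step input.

The closed-loop denominator s² + 11s + 83.3 gives ω_n = √83.3 = 9.127 and ζ = 11/(2ω_n) = 0.6026.
%OS = 100·exp(−πζ/√(1−ζ²)) = 100·exp(−π·0.6026/√0.6369) = 9.33%.

9.33%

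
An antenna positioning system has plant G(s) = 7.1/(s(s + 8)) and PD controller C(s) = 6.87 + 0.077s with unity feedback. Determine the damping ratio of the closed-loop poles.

Forward path: (6.87 + 0.077s)·7.1/(s(s+8)). The closed-loop characteristic equation is s² + (8 + 7.1·0.077)s + 7.1·6.87 = 0.
That is s² + 8.547s + 48.78 = 0, so ω_n = 6.984 rad/s and ζ = 8.547/(2·6.984) = 0.6119.

ζ = 0.612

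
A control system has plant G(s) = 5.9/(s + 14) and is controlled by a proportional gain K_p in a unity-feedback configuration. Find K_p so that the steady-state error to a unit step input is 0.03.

Steady-state error for a unit step on this type-0 loop is 1/(1 + K_p·G(0)).
G(0) = 0.4214. Require 1/(1 + K_p·0.4214) = 0.03, so 1 + 0.4214·K_p = 33.33.
K_p = (33.33 − 1)/0.4214 = 76.7.

K_p = 76.7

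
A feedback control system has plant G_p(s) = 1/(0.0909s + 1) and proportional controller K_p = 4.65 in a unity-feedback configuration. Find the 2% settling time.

T_s ≈ 0.0644 s

Closed loop: T(s) = K_p·G_p/(1+K_p·G_p) = 4.65/(0.0909s + 1 + 4.65), with pole at s = −(1 + 4.65)/0.0909 = −62.16.
τ = 1/62.16 = 0.01609 s, so 2% settling time ≈ 4τ = 0.0644 s.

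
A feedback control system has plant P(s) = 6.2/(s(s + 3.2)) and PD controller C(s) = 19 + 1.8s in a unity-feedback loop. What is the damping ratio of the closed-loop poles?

Forward path: (19 + 1.8s)·6.2/(s(s+3.2)). The closed-loop characteristic equation is s² + (3.2 + 6.2·1.8)s + 6.2·19 = 0.
That is s² + 14.36s + 117.8 = 0, so ω_n = 10.85 rad/s and ζ = 14.36/(2·10.85) = 0.6615.

ζ = 0.662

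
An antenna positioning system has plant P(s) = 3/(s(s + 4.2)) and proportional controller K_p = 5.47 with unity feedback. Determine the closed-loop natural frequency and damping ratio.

ω_n = 4.05 rad/s, ζ = 0.518

1 + K_p·P(s) = 0 gives s² + 4.2s + 16.41 = 0.
So ω_n² = 16.41 ⇒ ω_n = 4.051 rad/s, and ζ = 4.2/(2ω_n) = 0.518.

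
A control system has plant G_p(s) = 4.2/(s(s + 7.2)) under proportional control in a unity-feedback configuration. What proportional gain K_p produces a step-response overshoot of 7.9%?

K_p = 7.81

From %OS = 100·exp(−πζ/√(1−ζ²)) = 7.9%, ζ = −ln(0.079)/√(π²+ln²(0.079)) = 0.6285.
Characteristic equation s² + 7.2s + 4.2K_p = 0 gives ζ = 7.2/(2√(4.2K_p)).
Setting ζ = 0.6285: √(4.2K_p) = 7.2/(2·0.6285) = 5.728, so K_p = 32.81/4.2 = 7.81.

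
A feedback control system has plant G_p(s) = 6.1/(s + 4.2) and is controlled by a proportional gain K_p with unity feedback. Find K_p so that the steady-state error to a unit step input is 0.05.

K_p = 13.1

For a type-0 loop with proportional control, e_ss = 1/(1 + K_p·G_p(0)).
G_p(0) = 1.452. Require 1/(1 + K_p·1.452) = 0.05, so 1 + 1.452·K_p = 20.
K_p = (20 − 1)/1.452 = 13.1.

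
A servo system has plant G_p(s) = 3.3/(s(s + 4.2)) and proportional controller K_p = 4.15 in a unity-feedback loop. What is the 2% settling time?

Closed-loop characteristic equation: s² + 4.2s + 13.7 = 0, so ω_n = 3.701 rad/s and ζ = 4.2/(2·3.701) = 0.5675.
2% settling time T_s ≈ 4/(ζω_n) = 4/2.1 = 1.9 s.

T_s ≈ 1.9 s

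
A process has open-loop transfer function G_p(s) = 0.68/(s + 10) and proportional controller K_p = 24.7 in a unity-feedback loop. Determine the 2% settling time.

T_s ≈ 0.149 s

Closed-loop transfer function: T(s) = K_p·G_p(s)/(1 + K_p·G_p(s)) = 16.8/(s + 10 + 16.8) = 16.8/(s + 26.8).
Time constant τ = 1/26.8 = 0.03732 s, so the 2% settling time is about 4τ = 0.149 s.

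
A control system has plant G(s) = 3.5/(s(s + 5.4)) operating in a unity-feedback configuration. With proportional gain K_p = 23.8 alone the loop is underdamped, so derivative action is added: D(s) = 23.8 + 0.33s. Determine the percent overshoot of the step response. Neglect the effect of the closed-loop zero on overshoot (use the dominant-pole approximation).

29.9%

Forward path: (23.8 + 0.33s)·3.5/(s(s+5.4)). The closed-loop characteristic equation is s² + (5.4 + 3.5·0.33)s + 3.5·23.8 = 0.
That is s² + 6.555s + 83.3 = 0, so ω_n = 9.127 rad/s and ζ = 6.555/(2·9.127) = 0.3591.
%OS = 100·exp(−πζ/√(1−ζ²)) = 29.9%.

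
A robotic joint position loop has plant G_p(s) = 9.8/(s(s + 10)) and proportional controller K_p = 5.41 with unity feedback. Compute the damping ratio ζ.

With unity feedback the closed-loop characteristic equation is s² + 10s + 5.41·9.8 = s² + 10s + 53.02 = 0.
So ω_n² = 53.02 ⇒ ω_n = 7.281 rad/s, and ζ = 10/(2ω_n) = 0.687.

ζ = 0.687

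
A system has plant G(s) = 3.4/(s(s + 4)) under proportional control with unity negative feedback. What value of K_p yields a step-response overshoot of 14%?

K_p = 4.18

From %OS = 100·exp(−πζ/√(1−ζ²)) = 14%, ζ = −ln(0.14)/√(π²+ln²(0.14)) = 0.5305.
Characteristic equation s² + 4s + 3.4K_p = 0 gives ζ = 4/(2√(3.4K_p)).
Setting ζ = 0.5305: √(3.4K_p) = 4/(2·0.5305) = 3.77, so K_p = 14.21/3.4 = 4.18.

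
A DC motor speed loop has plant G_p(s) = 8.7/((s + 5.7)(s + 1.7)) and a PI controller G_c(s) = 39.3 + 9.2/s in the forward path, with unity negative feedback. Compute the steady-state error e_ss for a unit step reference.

0

The open loop G_c(s)G_p(s) has a pole at the origin (type 1), so the static position error constant is infinite and e_ss = 1/(1+∞) = 0.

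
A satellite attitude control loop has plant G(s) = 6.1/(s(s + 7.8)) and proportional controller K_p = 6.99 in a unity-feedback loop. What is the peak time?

T_p = 0.6 s

The closed-loop denominator s² + 7.8s + 42.64 gives ω_n = √42.64 = 6.53 and ζ = 7.8/(2ω_n) = 0.5973.
Damped frequency ω_d = ω_n√(1−ζ²) = 5.237 rad/s, so peak time T_p = π/ω_d = 0.6 s.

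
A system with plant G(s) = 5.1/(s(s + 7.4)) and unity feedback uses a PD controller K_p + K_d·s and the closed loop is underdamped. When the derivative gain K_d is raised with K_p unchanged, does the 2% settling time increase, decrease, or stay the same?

Characteristic equation s² + (7.4 + 5.1K_d)s + 5.1K_p = 0: raising K_d increases ζω_n = (7.4+5.1K_d)/2 while the loop stays underdamped, so T_s ≈ 4/(ζω_n) decreases.

decrease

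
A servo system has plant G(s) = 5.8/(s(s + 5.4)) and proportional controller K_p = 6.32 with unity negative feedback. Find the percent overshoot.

20.9%

The closed-loop denominator s² + 5.4s + 36.66 gives ω_n = √36.66 = 6.054 and ζ = 5.4/(2ω_n) = 0.446.
%OS = 100·exp(−πζ/√(1−ζ²)) = 100·exp(−π·0.446/√0.8011) = 20.9%.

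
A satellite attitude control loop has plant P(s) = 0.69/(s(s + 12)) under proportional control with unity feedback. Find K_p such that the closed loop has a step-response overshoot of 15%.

K_p = 195

From %OS = 100·exp(−πζ/√(1−ζ²)) = 15%, ζ = −ln(0.15)/√(π²+ln²(0.15)) = 0.5169.
Characteristic equation s² + 12s + 0.69K_p = 0 gives ζ = 12/(2√(0.69K_p)).
Setting ζ = 0.5169: √(0.69K_p) = 12/(2·0.5169) = 11.61, so K_p = 134.7/0.69 = 195.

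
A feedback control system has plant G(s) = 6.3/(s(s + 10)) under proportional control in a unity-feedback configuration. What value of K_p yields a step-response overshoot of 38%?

K_p = 45.8

From %OS = 100·exp(−πζ/√(1−ζ²)) = 38%, ζ = −ln(0.38)/√(π²+ln²(0.38)) = 0.2943.
Characteristic equation s² + 10s + 6.3K_p = 0 gives ζ = 10/(2√(6.3K_p)).
Setting ζ = 0.2943: √(6.3K_p) = 10/(2·0.2943) = 16.99, so K_p = 288.5/6.3 = 45.8.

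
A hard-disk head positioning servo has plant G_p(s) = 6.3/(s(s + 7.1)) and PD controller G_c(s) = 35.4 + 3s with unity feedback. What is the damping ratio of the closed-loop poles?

Forward path: (35.4 + 3s)·6.3/(s(s+7.1)). The closed-loop characteristic equation is s² + (7.1 + 6.3·3)s + 6.3·35.4 = 0.
That is s² + 26s + 223 = 0, so ω_n = 14.93 rad/s and ζ = 26/(2·14.93) = 0.8705.

ζ = 0.871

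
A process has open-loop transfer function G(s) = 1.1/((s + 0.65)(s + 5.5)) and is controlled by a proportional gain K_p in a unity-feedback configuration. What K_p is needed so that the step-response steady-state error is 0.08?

The loop is type 0, so e_ss(step) = 1/(1 + K_pos) with K_pos = K_p·G(0).
G(0) = 0.3077. Require 1/(1 + K_p·0.3077) = 0.08, so 1 + 0.3077·K_p = 12.5.
K_p = (12.5 − 1)/0.3077 = 37.4.

K_p = 37.4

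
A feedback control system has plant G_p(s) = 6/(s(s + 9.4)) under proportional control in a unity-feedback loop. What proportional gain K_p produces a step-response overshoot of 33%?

K_p = 33.2

From %OS = 100·exp(−πζ/√(1−ζ²)) = 33%, ζ = −ln(0.33)/√(π²+ln²(0.33)) = 0.3328.
Characteristic equation s² + 9.4s + 6K_p = 0 gives ζ = 9.4/(2√(6K_p)).
Setting ζ = 0.3328: √(6K_p) = 9.4/(2·0.3328) = 14.12, so K_p = 199.5/6 = 33.2.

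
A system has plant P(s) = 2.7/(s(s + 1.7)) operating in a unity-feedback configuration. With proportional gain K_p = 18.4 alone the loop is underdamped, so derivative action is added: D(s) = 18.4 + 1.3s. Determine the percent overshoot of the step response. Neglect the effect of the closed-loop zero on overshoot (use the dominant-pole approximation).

28.7%

Forward path: (18.4 + 1.3s)·2.7/(s(s+1.7)). The closed-loop characteristic equation is s² + (1.7 + 2.7·1.3)s + 2.7·18.4 = 0.
That is s² + 5.21s + 49.68 = 0, so ω_n = 7.048 rad/s and ζ = 5.21/(2·7.048) = 0.3696.
%OS = 100·exp(−πζ/√(1−ζ²)) = 28.7%.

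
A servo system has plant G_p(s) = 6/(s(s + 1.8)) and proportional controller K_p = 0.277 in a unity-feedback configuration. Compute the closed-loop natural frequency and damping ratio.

ω_n = 1.29 rad/s, ζ = 0.698

With unity feedback the closed-loop characteristic equation is s² + 1.8s + 0.277·6 = s² + 1.8s + 1.662 = 0.
Matching s² + 2ζω_n s + ω_n²: ω_n = √1.662 = 1.289 rad/s and 2ζω_n = 1.8, so ζ = 1.8/(2·1.289) = 0.698.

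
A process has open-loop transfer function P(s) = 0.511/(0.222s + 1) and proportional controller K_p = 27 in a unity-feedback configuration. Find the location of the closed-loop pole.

s = -66.65

Closed loop: T(s) = K_p·P/(1+K_p·P) = 13.8/(0.222s + 1 + 13.8), with pole at s = −(1 + 13.8)/0.222 = −66.65.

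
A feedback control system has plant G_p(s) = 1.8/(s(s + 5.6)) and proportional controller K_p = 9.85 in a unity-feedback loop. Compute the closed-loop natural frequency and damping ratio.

1 + K_p·G_p(s) = 0 gives s² + 5.6s + 17.73 = 0.
So ω_n² = 17.73 ⇒ ω_n = 4.211 rad/s, and ζ = 5.6/(2ω_n) = 0.665.

ω_n = 4.21 rad/s, ζ = 0.665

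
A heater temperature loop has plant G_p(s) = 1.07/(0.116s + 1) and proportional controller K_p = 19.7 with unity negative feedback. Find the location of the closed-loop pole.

Closed loop: T(s) = K_p·G_p/(1+K_p·G_p) = 21.08/(0.116s + 1 + 21.08), with pole at s = −(1 + 21.08)/0.116 = −190.3.

s = -190.3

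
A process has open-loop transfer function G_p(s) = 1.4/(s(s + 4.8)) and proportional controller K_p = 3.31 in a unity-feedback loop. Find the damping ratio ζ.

The closed-loop denominator is s(s+4.8) + 3.31·1.4 = s² + 4.8s + 4.634.
So ω_n² = 4.634 ⇒ ω_n = 2.153 rad/s, and ζ = 4.8/(2ω_n) = 1.11.

ζ = 1.11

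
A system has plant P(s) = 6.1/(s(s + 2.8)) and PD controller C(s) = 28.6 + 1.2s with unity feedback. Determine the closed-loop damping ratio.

ζ = 0.383

Forward path: (28.6 + 1.2s)·6.1/(s(s+2.8)). The closed-loop characteristic equation is s² + (2.8 + 6.1·1.2)s + 6.1·28.6 = 0.
That is s² + 10.12s + 174.5 = 0, so ω_n = 13.21 rad/s and ζ = 10.12/(2·13.21) = 0.3831.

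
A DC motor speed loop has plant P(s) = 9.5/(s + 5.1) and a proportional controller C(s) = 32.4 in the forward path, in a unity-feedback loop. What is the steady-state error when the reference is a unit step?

The loop is type 0. Static position error constant K_pos = C(0)·P(0) = 32.4·1.863 = 60.35.
Steady-state error to a unit step: e_ss = 1/(1+K_pos) = 1/61.35 = 0.0163.

0.0163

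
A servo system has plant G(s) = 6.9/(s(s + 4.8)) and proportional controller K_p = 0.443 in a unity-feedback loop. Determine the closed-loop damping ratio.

ζ = 1.37

With unity feedback the closed-loop characteristic equation is s² + 4.8s + 0.443·6.9 = s² + 4.8s + 3.057 = 0.
So ω_n² = 3.057 ⇒ ω_n = 1.748 rad/s, and ζ = 4.8/(2ω_n) = 1.37.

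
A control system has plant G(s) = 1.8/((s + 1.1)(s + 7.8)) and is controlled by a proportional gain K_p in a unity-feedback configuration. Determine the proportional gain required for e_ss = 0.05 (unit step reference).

K_p = 90.6

Steady-state error for a unit step on this type-0 loop is 1/(1 + K_p·G(0)).
G(0) = 0.2098. Require 1/(1 + K_p·0.2098) = 0.05, so 1 + 0.2098·K_p = 20.
K_p = (20 − 1)/0.2098 = 90.6.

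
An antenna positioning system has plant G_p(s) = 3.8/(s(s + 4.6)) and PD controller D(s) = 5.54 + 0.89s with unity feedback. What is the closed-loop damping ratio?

ζ = 0.87

Forward path: (5.54 + 0.89s)·3.8/(s(s+4.6)). The closed-loop characteristic equation is s² + (4.6 + 3.8·0.89)s + 3.8·5.54 = 0.
That is s² + 7.982s + 21.05 = 0, so ω_n = 4.588 rad/s and ζ = 7.982/(2·4.588) = 0.8698.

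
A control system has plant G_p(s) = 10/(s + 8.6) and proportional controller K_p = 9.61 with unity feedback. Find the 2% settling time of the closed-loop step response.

T_s ≈ 0.0382 s

Closed-loop transfer function: T(s) = K_p·G_p(s)/(1 + K_p·G_p(s)) = 96.1/(s + 8.6 + 96.1) = 96.1/(s + 104.7).
Time constant τ = 1/104.7 = 0.009551 s, so the 2% settling time is about 4τ = 0.0382 s.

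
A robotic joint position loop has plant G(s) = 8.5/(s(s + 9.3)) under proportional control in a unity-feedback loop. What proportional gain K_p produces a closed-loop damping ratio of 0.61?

K_p = 6.84

Closed-loop characteristic equation: s² + 9.3s + K_p·8.5 = 0.
So ω_n = √(8.5K_p) and 2ζω_n = 9.3, giving ζ = 9.3/(2√(8.5K_p)).
Setting ζ = 0.61: √(8.5K_p) = 9.3/(2·0.61) = 7.623, so K_p = 58.11/8.5 = 6.84.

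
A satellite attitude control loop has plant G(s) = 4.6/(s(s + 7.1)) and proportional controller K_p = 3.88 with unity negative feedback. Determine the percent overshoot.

From 1 + K_pG(s) = 0: s² + 7.1s + 17.85 = 0 ⇒ ω_n = 4.225, ζ = 0.8403.
%OS = 100·exp(−πζ/√(1−ζ²)) = 100·exp(−π·0.8403/√0.2939) = 0.768%.

0.768%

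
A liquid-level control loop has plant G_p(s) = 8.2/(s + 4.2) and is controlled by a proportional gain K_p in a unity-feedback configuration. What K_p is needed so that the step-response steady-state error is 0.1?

The loop is type 0, so e_ss(step) = 1/(1 + K_pos) with K_pos = K_p·G_p(0).
G_p(0) = 1.952. Require 1/(1 + K_p·1.952) = 0.1, so 1 + 1.952·K_p = 10.
K_p = (10 − 1)/1.952 = 4.61.

K_p = 4.61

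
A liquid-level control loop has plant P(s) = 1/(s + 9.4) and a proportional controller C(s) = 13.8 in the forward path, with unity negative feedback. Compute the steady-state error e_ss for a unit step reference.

0.405

The loop is type 0. Static position error constant K_pos = C(0)·P(0) = 13.8·0.1064 = 1.468.
Steady-state error to a unit step: e_ss = 1/(1+K_pos) = 1/2.468 = 0.405.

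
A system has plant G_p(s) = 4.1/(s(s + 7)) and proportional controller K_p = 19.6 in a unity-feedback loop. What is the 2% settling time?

T_s ≈ 1.14 s

The closed-loop denominator s² + 7s + 80.36 gives ω_n = √80.36 = 8.964 and ζ = 7/(2ω_n) = 0.3904.
2% settling time T_s ≈ 4/(ζω_n) = 4/3.5 = 1.14 s.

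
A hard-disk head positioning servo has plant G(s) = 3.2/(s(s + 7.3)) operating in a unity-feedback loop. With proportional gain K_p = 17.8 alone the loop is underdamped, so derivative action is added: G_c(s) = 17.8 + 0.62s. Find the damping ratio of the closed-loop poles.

ζ = 0.615

Forward path: (17.8 + 0.62s)·3.2/(s(s+7.3)). The closed-loop characteristic equation is s² + (7.3 + 3.2·0.62)s + 3.2·17.8 = 0.
That is s² + 9.284s + 56.96 = 0, so ω_n = 7.547 rad/s and ζ = 9.284/(2·7.547) = 0.6151.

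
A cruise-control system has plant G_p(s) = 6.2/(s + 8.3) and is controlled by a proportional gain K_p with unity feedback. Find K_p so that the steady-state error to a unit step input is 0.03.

For a type-0 loop with proportional control, e_ss = 1/(1 + K_p·G_p(0)).
G_p(0) = 0.747. Require 1/(1 + K_p·0.747) = 0.03, so 1 + 0.747·K_p = 33.33.
K_p = (33.33 − 1)/0.747 = 43.3.

K_p = 43.3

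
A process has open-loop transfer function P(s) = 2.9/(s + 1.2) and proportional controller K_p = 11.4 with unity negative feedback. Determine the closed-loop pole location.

s = -34.26

Closed-loop transfer function: T(s) = K_p·P(s)/(1 + K_p·P(s)) = 33.06/(s + 1.2 + 33.06) = 33.06/(s + 34.26).
The closed-loop pole is at s = −34.26.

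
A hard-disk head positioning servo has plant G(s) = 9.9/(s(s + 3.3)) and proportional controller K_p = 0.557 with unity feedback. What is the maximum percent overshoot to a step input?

4.49%

The closed-loop denominator s² + 3.3s + 5.514 gives ω_n = √5.514 = 2.348 and ζ = 3.3/(2ω_n) = 0.7026.
%OS = 100·exp(−πζ/√(1−ζ²)) = 100·exp(−π·0.7026/√0.5063) = 4.49%.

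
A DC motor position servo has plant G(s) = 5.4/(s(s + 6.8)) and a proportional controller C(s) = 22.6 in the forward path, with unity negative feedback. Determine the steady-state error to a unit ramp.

The loop has one pole at the origin (type 1). Velocity error constant K_v = lim_{s→0} s·C(s)G(s) = 22.6·5.4/6.8 = 17.95.
Steady-state error to a unit ramp: e_ss = 1/K_v = 0.0557.

0.0557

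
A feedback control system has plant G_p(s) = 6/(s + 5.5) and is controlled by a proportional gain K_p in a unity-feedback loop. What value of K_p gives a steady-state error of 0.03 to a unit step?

K_p = 29.6

For a type-0 loop with proportional control, e_ss = 1/(1 + K_p·G_p(0)).
G_p(0) = 1.091. Require 1/(1 + K_p·1.091) = 0.03, so 1 + 1.091·K_p = 33.33.
K_p = (33.33 − 1)/1.091 = 29.6.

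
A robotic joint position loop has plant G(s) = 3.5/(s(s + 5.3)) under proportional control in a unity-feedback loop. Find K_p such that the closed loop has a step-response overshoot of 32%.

From %OS = 100·exp(−πζ/√(1−ζ²)) = 32%, ζ = −ln(0.32)/√(π²+ln²(0.32)) = 0.341.
Characteristic equation s² + 5.3s + 3.5K_p = 0 gives ζ = 5.3/(2√(3.5K_p)).
Setting ζ = 0.341: √(3.5K_p) = 5.3/(2·0.341) = 7.772, so K_p = 60.41/3.5 = 17.3.

K_p = 17.3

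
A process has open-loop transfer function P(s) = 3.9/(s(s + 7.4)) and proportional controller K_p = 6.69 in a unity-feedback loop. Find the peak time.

T_p = 0.892 s

From 1 + K_pP(s) = 0: s² + 7.4s + 26.09 = 0 ⇒ ω_n = 5.108, ζ = 0.7244.
Damped frequency ω_d = ω_n√(1−ζ²) = 3.522 rad/s, so peak time T_p = π/ω_d = 0.892 s.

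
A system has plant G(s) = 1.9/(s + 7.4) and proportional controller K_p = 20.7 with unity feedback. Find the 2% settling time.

Closed-loop transfer function: T(s) = K_p·G(s)/(1 + K_p·G(s)) = 39.33/(s + 7.4 + 39.33) = 39.33/(s + 46.73).
Time constant τ = 1/46.73 = 0.0214 s, so the 2% settling time is about 4τ = 0.0856 s.

T_s ≈ 0.0856 s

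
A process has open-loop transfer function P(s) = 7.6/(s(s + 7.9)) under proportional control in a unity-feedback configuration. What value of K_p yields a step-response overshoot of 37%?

K_p = 22.5

From %OS = 100·exp(−πζ/√(1−ζ²)) = 37%, ζ = −ln(0.37)/√(π²+ln²(0.37)) = 0.3017.
Characteristic equation s² + 7.9s + 7.6K_p = 0 gives ζ = 7.9/(2√(7.6K_p)).
Setting ζ = 0.3017: √(7.6K_p) = 7.9/(2·0.3017) = 13.09, so K_p = 171.4/7.6 = 22.5.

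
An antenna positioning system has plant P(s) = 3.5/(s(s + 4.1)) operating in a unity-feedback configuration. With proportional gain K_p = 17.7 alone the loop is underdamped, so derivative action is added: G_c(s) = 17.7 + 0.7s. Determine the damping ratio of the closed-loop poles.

Forward path: (17.7 + 0.7s)·3.5/(s(s+4.1)). The closed-loop characteristic equation is s² + (4.1 + 3.5·0.7)s + 3.5·17.7 = 0.
That is s² + 6.55s + 61.95 = 0, so ω_n = 7.871 rad/s and ζ = 6.55/(2·7.871) = 0.4161.

ζ = 0.416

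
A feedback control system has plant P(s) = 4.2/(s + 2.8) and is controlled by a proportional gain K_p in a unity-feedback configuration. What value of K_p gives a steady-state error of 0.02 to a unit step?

K_p = 32.7

For a type-0 loop with proportional control, e_ss = 1/(1 + K_p·P(0)).
P(0) = 1.5. Require 1/(1 + K_p·1.5) = 0.02, so 1 + 1.5·K_p = 50.
K_p = (50 − 1)/1.5 = 32.7.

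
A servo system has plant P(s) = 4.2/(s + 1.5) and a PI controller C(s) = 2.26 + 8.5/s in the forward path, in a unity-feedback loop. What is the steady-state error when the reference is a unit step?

The open loop C(s)P(s) has a pole at the origin (type 1), so the static position error constant is infinite and e_ss = 1/(1+∞) = 0.

0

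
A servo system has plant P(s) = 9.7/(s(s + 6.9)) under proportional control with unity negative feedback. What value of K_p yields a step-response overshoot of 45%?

From %OS = 100·exp(−πζ/√(1−ζ²)) = 45%, ζ = −ln(0.45)/√(π²+ln²(0.45)) = 0.2463.
Characteristic equation s² + 6.9s + 9.7K_p = 0 gives ζ = 6.9/(2√(9.7K_p)).
Setting ζ = 0.2463: √(9.7K_p) = 6.9/(2·0.2463) = 14.01, so K_p = 196.1/9.7 = 20.2.

K_p = 20.2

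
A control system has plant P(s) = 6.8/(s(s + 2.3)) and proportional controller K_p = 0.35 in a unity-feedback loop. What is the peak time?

From 1 + K_pP(s) = 0: s² + 2.3s + 2.38 = 0 ⇒ ω_n = 1.543, ζ = 0.7454.
Damped frequency ω_d = ω_n√(1−ζ²) = 1.028 rad/s, so peak time T_p = π/ω_d = 3.05 s.

T_p = 3.05 s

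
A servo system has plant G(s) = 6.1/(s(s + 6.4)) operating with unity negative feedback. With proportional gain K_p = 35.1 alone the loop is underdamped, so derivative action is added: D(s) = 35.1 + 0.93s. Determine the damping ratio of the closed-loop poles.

ζ = 0.413

Forward path: (35.1 + 0.93s)·6.1/(s(s+6.4)). The closed-loop characteristic equation is s² + (6.4 + 6.1·0.93)s + 6.1·35.1 = 0.
That is s² + 12.07s + 214.1 = 0, so ω_n = 14.63 rad/s and ζ = 12.07/(2·14.63) = 0.4125.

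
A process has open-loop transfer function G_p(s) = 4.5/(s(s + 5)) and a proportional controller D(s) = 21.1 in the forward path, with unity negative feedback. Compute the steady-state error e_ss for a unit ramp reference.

0.0527

The loop has one pole at the origin (type 1). Velocity error constant K_v = lim_{s→0} s·D(s)G_p(s) = 21.1·4.5/5 = 18.99.
Steady-state error to a unit ramp: e_ss = 1/K_v = 0.0527.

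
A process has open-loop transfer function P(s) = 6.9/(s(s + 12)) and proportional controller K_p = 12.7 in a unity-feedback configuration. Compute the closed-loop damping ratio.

ζ = 0.641

The closed-loop denominator is s(s+12) + 12.7·6.9 = s² + 12s + 87.63.
So ω_n² = 87.63 ⇒ ω_n = 9.361 rad/s, and ζ = 12/(2ω_n) = 0.641.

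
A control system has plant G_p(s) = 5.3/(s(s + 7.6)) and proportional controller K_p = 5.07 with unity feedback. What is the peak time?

Closed-loop characteristic equation: s² + 7.6s + 26.87 = 0, so ω_n = 5.184 rad/s and ζ = 7.6/(2·5.184) = 0.7331.
Damped frequency ω_d = ω_n√(1−ζ²) = 3.526 rad/s, so peak time T_p = π/ω_d = 0.891 s.

T_p = 0.891 s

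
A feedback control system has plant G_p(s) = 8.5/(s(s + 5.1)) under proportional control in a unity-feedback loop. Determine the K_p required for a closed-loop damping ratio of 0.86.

K_p = 1.03

Closed-loop characteristic equation: s² + 5.1s + K_p·8.5 = 0.
So ω_n = √(8.5K_p) and 2ζω_n = 5.1, giving ζ = 5.1/(2√(8.5K_p)).
Setting ζ = 0.86: √(8.5K_p) = 5.1/(2·0.86) = 2.965, so K_p = 8.792/8.5 = 1.03.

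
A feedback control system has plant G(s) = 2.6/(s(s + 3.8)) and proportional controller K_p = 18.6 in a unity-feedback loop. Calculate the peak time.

T_p = 0.47 s

The closed-loop denominator s² + 3.8s + 48.36 gives ω_n = √48.36 = 6.954 and ζ = 3.8/(2ω_n) = 0.2732.
Damped frequency ω_d = ω_n√(1−ζ²) = 6.69 rad/s, so peak time T_p = π/ω_d = 0.47 s.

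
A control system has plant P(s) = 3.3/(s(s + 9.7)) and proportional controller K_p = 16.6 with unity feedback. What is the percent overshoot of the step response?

The closed-loop denominator s² + 9.7s + 54.78 gives ω_n = √54.78 = 7.401 and ζ = 9.7/(2ω_n) = 0.6553.
%OS = 100·exp(−πζ/√(1−ζ²)) = 100·exp(−π·0.6553/√0.5706) = 6.55%.

6.55%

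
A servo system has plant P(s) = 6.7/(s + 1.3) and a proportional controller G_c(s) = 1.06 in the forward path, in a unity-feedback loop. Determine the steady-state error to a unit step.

0.155

The loop is type 0. Static position error constant K_pos = G_c(0)·P(0) = 1.06·5.154 = 5.463.
Steady-state error to a unit step: e_ss = 1/(1+K_pos) = 1/6.463 = 0.155.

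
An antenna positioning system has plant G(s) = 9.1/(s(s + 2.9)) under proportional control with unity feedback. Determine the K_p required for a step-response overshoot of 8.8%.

K_p = 0.617

From %OS = 100·exp(−πζ/√(1−ζ²)) = 8.8%, ζ = −ln(0.088)/√(π²+ln²(0.088)) = 0.6119.
Characteristic equation s² + 2.9s + 9.1K_p = 0 gives ζ = 2.9/(2√(9.1K_p)).
Setting ζ = 0.6119: √(9.1K_p) = 2.9/(2·0.6119) = 2.37, so K_p = 5.615/9.1 = 0.617.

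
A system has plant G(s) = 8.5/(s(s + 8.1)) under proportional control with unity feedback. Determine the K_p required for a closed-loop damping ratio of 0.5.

Closed-loop characteristic equation: s² + 8.1s + K_p·8.5 = 0.
So ω_n = √(8.5K_p) and 2ζω_n = 8.1, giving ζ = 8.1/(2√(8.5K_p)).
Setting ζ = 0.5: √(8.5K_p) = 8.1/(2·0.5) = 8.1, so K_p = 65.61/8.5 = 7.72.

K_p = 7.72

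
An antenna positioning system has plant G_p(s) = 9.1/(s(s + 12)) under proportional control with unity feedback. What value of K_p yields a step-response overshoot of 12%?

From %OS = 100·exp(−πζ/√(1−ζ²)) = 12%, ζ = −ln(0.12)/√(π²+ln²(0.12)) = 0.5594.
Characteristic equation s² + 12s + 9.1K_p = 0 gives ζ = 12/(2√(9.1K_p)).
Setting ζ = 0.5594: √(9.1K_p) = 12/(2·0.5594) = 10.73, so K_p = 115/9.1 = 12.6.

K_p = 12.6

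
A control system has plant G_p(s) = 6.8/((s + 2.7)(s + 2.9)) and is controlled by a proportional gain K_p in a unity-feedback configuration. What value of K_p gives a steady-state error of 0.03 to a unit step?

K_p = 37.2

The loop is type 0, so e_ss(step) = 1/(1 + K_pos) with K_pos = K_p·G_p(0).
G_p(0) = 0.8685. Require 1/(1 + K_p·0.8685) = 0.03, so 1 + 0.8685·K_p = 33.33.
K_p = (33.33 − 1)/0.8685 = 37.2.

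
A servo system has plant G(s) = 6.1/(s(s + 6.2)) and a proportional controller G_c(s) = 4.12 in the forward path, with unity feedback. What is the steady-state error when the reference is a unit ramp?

0.247

The loop has one pole at the origin (type 1). Velocity error constant K_v = lim_{s→0} s·G_c(s)G(s) = 4.12·6.1/6.2 = 4.054.
Steady-state error to a unit ramp: e_ss = 1/K_v = 0.247.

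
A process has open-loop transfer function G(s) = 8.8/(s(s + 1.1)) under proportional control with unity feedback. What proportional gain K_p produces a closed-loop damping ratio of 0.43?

Closed-loop characteristic equation: s² + 1.1s + K_p·8.8 = 0.
So ω_n = √(8.8K_p) and 2ζω_n = 1.1, giving ζ = 1.1/(2√(8.8K_p)).
Setting ζ = 0.43: √(8.8K_p) = 1.1/(2·0.43) = 1.279, so K_p = 1.636/8.8 = 0.186.

K_p = 0.186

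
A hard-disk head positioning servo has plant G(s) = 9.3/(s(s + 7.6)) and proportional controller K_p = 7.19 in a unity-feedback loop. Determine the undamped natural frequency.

With unity feedback the closed-loop characteristic equation is s² + 7.6s + 7.19·9.3 = s² + 7.6s + 66.87 = 0.
So ω_n² = 66.87 ⇒ ω_n = 8.177 rad/s, and ζ = 7.6/(2ω_n) = 0.465.

ω_n = 8.18 rad/s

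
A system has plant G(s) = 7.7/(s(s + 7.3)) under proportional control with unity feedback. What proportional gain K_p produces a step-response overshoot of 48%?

From %OS = 100·exp(−πζ/√(1−ζ²)) = 48%, ζ = −ln(0.48)/√(π²+ln²(0.48)) = 0.2275.
Characteristic equation s² + 7.3s + 7.7K_p = 0 gives ζ = 7.3/(2√(7.7K_p)).
Setting ζ = 0.2275: √(7.7K_p) = 7.3/(2·0.2275) = 16.04, so K_p = 257.4/7.7 = 33.4.

K_p = 33.4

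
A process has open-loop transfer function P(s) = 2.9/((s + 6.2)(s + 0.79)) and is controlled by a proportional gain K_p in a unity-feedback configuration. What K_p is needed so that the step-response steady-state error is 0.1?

K_p = 15.2

The loop is type 0, so e_ss(step) = 1/(1 + K_pos) with K_pos = K_p·P(0).
P(0) = 0.5921. Require 1/(1 + K_p·0.5921) = 0.1, so 1 + 0.5921·K_p = 10.
K_p = (10 − 1)/0.5921 = 15.2.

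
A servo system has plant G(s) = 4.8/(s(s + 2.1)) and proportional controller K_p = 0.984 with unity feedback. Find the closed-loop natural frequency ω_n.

With unity feedback the closed-loop characteristic equation is s² + 2.1s + 0.984·4.8 = s² + 2.1s + 4.723 = 0.
Matching s² + 2ζω_n s + ω_n²: ω_n = √4.723 = 2.173 rad/s and 2ζω_n = 2.1, so ζ = 2.1/(2·2.173) = 0.483.

ω_n = 2.17 rad/s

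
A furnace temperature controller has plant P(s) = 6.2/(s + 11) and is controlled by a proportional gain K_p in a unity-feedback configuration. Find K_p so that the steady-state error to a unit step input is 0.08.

K_p = 20.4

The loop is type 0, so e_ss(step) = 1/(1 + K_pos) with K_pos = K_p·P(0).
P(0) = 0.5636. Require 1/(1 + K_p·0.5636) = 0.08, so 1 + 0.5636·K_p = 12.5.
K_p = (12.5 − 1)/0.5636 = 20.4.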